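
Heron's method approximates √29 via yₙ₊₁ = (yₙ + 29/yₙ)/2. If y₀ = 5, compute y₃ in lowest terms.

y₁ = (5 + 29/5)/2 = 27/5.
y₂ = (27/5 + 29/(27/5))/2 = 727/135.
y₃ = (727/135 + 29/(727/135))/2 = 528527/98145.

528527/98145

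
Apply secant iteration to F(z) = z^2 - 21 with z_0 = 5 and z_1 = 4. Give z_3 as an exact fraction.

353/77

F(5) = 4, F(4) = -5. z_2 = 4 - (-5)·(4 - 5)/((-5) - 4) = 41/9.
F(4) = -5, F(41/9) = -20/81. z_3 = (41/9) - (-20/81)·((41/9) - 4)/((-20/81) - (-5)) = 353/77.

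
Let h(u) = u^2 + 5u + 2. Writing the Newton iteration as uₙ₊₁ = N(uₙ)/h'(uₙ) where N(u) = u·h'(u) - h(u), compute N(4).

14

h'(u) = 2u + 5.
N(u) = u·h'(u) - h(u) = u·(2u + 5) - (u^2 + 5u + 2) = u^2 - 2.
N(4) = 14.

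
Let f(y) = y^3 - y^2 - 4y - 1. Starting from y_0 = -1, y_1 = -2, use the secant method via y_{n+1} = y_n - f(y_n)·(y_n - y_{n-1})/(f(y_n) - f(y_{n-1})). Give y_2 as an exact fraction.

-7/6

f(-1) = 1, f(-2) = -5. y_2 = (-2) - (-5)·((-2) - (-1))/((-5) - 1) = -7/6.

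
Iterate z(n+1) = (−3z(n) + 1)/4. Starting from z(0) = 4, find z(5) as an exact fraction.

z(1) = (−3·4 + 1)/4 = −11/4.
z(2) = (−3·(−11/4) + 1)/4 = 37/16.
z(3) = (−3·(37/16) + 1)/4 = −95/64.
z(4) = (−3·(−95/64) + 1)/4 = 349/256.
z(5) = (−3·(349/256) + 1)/4 = −791/1024.

−791/1024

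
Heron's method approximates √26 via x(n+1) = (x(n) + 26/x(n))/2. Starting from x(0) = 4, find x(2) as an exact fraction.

857/168

x(1) = (4 + 26/4)/2 = 21/4.
x(2) = (21/4 + 26/(21/4))/2 = 857/168.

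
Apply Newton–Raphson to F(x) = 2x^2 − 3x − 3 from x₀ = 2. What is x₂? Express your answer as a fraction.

F'(x) = 4x − 3.
F(2) = −1, F'(2) = 5, so x₁ = 2 − (−1)/5 = 11/5.
F(11/5) = 2/25, F'(11/5) = 29/5, so x₂ = (11/5) − (2/25)/(29/5) = 317/145.

317/145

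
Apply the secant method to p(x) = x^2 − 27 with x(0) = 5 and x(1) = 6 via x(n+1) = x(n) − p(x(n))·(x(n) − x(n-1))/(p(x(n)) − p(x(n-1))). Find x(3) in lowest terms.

p(5) = −2, p(6) = 9. x(2) = 6 − 9·(6 − 5)/(9 − (−2)) = 57/11.
p(6) = 9, p(57/11) = −18/121. x(3) = (57/11) − (−18/121)·((57/11) − 6)/((−18/121) − 9) = 213/41.

213/41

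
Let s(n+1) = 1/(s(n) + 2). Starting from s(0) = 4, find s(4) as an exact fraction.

32/77

s(1) = 1/(4 + 2) = 1/6.
s(2) = 1/(1/6 + 2) = 6/13.
s(3) = 1/(6/13 + 2) = 13/32.
s(4) = 1/(13/32 + 2) = 32/77.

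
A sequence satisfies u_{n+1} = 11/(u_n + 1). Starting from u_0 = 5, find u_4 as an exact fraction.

913/270

u_1 = 11/(5 + 1) = 11/6.
u_2 = 11/(11/6 + 1) = 66/17.
u_3 = 11/(66/17 + 1) = 187/83.
u_4 = 11/(187/83 + 1) = 913/270.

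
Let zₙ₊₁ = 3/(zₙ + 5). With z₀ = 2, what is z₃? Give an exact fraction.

114/211

z₁ = 3/(2 + 5) = 3/7.
z₂ = 3/(3/7 + 5) = 21/38.
z₃ = 3/(21/38 + 5) = 114/211.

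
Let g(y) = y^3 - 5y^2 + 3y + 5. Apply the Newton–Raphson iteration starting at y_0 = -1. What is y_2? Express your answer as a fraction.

-277/390

g'(y) = 3y^2 - 10y + 3.
g(-1) = -4, g'(-1) = 16, so y_1 = (-1) - (-4)/16 = -3/4.
g(-3/4) = -31/64, g'(-3/4) = 195/16, so y_2 = (-3/4) - (-31/64)/(195/16) = -277/390.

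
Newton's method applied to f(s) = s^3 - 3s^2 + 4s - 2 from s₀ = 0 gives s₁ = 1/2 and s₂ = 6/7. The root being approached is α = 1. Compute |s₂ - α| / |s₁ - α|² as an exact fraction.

s₁ - α = 1/2 - 1 = -1/2, so |s₁ - α| = 1/2.
s₂ - α = 6/7 - 1 = -1/7, so |s₂ - α| = 1/7.
|s₁ - α|² = 1/4.
Ratio = (1/7) / (1/4) = 4/7.

4/7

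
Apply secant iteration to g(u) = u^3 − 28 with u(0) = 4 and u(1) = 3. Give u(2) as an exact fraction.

112/37

g(4) = 36, g(3) = −1. u(2) = 3 − (−1)·(3 − 4)/((−1) − 36) = 112/37.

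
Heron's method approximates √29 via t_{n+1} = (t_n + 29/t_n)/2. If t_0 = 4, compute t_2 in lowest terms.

3881/720

t_1 = (4 + 29/4)/2 = 45/8.
t_2 = (45/8 + 29/(45/8))/2 = 3881/720.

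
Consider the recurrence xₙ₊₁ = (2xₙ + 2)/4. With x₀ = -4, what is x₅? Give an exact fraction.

x₁ = (2·(-4) + 2)/4 = -3/2.
x₂ = (2·(-3/2) + 2)/4 = -1/4.
x₃ = (2·(-1/4) + 2)/4 = 3/8.
x₄ = (2·(3/8) + 2)/4 = 11/16.
x₅ = (2·(11/16) + 2)/4 = 27/32.

27/32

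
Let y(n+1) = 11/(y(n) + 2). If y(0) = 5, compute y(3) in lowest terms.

275/127

y(1) = 11/(5 + 2) = 11/7.
y(2) = 11/(11/7 + 2) = 77/25.
y(3) = 11/(77/25 + 2) = 275/127.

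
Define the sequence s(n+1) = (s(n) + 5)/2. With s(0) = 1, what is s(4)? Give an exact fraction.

s(1) = (1 + 5)/2 = 3.
s(2) = (3 + 5)/2 = 4.
s(3) = (4 + 5)/2 = 9/2.
s(4) = ((9/2) + 5)/2 = 19/4.

19/4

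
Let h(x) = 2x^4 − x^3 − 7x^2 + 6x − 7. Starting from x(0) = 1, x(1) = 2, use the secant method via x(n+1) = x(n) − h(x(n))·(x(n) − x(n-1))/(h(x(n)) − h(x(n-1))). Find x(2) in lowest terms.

h(1) = −7, h(2) = 1. x(2) = 2 − 1·(2 − 1)/(1 − (−7)) = 15/8.

15/8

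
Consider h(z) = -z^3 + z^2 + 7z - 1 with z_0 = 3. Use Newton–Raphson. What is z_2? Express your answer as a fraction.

5855/1869

h'(z) = -3z^2 + 2z + 7.
h(3) = 2, h'(3) = -14, so z_1 = 3 - 2/(-14) = 22/7.
h(22/7) = -57/343, h'(22/7) = -801/49, so z_2 = (22/7) - (-57/343)/(-801/49) = 5855/1869.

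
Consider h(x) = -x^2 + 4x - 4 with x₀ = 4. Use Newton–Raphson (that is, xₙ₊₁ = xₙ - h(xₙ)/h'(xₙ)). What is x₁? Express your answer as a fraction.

h'(x) = -2x + 4.
h(4) = -4, h'(4) = -4, so x₁ = 4 - (-4)/(-4) = 3.

3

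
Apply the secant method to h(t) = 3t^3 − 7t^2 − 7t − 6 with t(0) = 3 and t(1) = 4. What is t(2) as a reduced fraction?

h(3) = −9, h(4) = 46. t(2) = 4 − 46·(4 − 3)/(46 − (−9)) = 174/55.

174/55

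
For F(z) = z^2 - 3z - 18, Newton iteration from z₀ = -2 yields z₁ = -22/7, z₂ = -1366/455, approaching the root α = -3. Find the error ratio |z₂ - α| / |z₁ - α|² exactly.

7/65

z₁ - α = -22/7 - (-3) = -22/7 + 3 = -1/7, so |z₁ - α| = 1/7.
z₂ - α = -1366/455 - (-3) = -1366/455 + 3 = -1/455, so |z₂ - α| = 1/455.
|z₁ - α|² = 1/49.
Ratio = (1/455) / (1/49) = 7/65.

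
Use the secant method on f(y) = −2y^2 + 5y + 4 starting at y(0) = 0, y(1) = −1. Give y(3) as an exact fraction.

−12/19

f(0) = 4, f(−1) = −3. y(2) = (−1) − (−3)·((−1) − 0)/((−3) − 4) = −4/7.
f(−1) = −3, f(−4/7) = 24/49. y(3) = (−4/7) − (24/49)·((−4/7) − (−1))/((24/49) − (−3)) = −12/19.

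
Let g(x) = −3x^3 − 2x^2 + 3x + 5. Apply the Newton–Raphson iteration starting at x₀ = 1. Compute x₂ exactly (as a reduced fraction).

10781/8705

g'(x) = −9x^2 − 4x + 3.
g(1) = 3, g'(1) = −10, so x₁ = 1 − 3/(−10) = 13/10.
g(13/10) = −1071/1000, g'(13/10) = −1741/100, so x₂ = (13/10) − (−1071/1000)/(−1741/100) = 10781/8705.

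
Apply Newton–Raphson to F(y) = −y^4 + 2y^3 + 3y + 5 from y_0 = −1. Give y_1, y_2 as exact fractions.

y_1 = −12/13, y_2 = −294869/321555

F'(y) = −4y^3 + 6y^2 + 3.
F(−1) = −1, F'(−1) = 13, so y_1 = (−1) − (−1)/13 = −12/13.
F(−12/13) = −1951/28561, F'(−12/13) = 24735/2197, so y_2 = (−12/13) − (−1951/28561)/(24735/2197) = −294869/321555.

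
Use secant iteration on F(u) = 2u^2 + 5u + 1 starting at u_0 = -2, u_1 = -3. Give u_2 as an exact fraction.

F(-2) = -1, F(-3) = 4. u_2 = (-3) - 4·((-3) - (-2))/(4 - (-1)) = -11/5.

-11/5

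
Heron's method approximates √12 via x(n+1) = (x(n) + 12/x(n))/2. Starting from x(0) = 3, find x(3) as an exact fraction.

x(1) = (3 + 12/3)/2 = 7/2.
x(2) = (7/2 + 12/(7/2))/2 = 97/28.
x(3) = (97/28 + 12/(97/28))/2 = 18817/5432.

18817/5432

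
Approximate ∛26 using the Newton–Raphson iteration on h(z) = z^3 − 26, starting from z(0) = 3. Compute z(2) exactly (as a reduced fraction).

h'(z) = 3z^2.
h(3) = 1, h'(3) = 27, so z(1) = 3 − 1/27 = 80/27.
h(80/27) = 242/19683, h'(80/27) = 6400/243, so z(2) = (80/27) − (242/19683)/(6400/243) = 767879/259200.

767879/259200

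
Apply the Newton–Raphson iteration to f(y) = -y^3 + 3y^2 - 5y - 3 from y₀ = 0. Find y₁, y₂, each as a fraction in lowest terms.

f'(y) = -3y^2 + 6y - 5.
f(0) = -3, f'(0) = -5, so y₁ = 0 - (-3)/(-5) = -3/5.
f(-3/5) = 162/125, f'(-3/5) = -242/25, so y₂ = (-3/5) - (162/125)/(-242/25) = -282/605.

y₁ = -3/5, y₂ = -282/605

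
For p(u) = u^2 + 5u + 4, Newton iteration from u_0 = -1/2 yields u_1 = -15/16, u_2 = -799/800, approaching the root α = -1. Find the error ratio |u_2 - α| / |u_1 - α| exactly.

1/50

u_1 - α = -15/16 - (-1) = -15/16 + 1 = 1/16, so |u_1 - α| = 1/16.
u_2 - α = -799/800 - (-1) = -799/800 + 1 = 1/800, so |u_2 - α| = 1/800.
Ratio = (1/800) / (1/16) = 1/50.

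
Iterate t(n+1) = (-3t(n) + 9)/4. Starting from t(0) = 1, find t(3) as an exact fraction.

t(1) = (-3·1 + 9)/4 = 3/2.
t(2) = (-3·(3/2) + 9)/4 = 9/8.
t(3) = (-3·(9/8) + 9)/4 = 45/32.

45/32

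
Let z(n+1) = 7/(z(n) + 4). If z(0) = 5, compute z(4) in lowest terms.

1645/1241

z(1) = 7/(5 + 4) = 7/9.
z(2) = 7/(7/9 + 4) = 63/43.
z(3) = 7/(63/43 + 4) = 301/235.
z(4) = 7/(301/235 + 4) = 1645/1241.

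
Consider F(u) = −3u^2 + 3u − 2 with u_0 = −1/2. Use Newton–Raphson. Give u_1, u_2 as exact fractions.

u_1 = 5/24, u_2 = 359/336

F'(u) = −6u + 3.
F(−1/2) = −17/4, F'(−1/2) = 6, so u_1 = (−1/2) − (−17/4)/6 = 5/24.
F(5/24) = −289/192, F'(5/24) = 7/4, so u_2 = (5/24) − (−289/192)/(7/4) = 359/336.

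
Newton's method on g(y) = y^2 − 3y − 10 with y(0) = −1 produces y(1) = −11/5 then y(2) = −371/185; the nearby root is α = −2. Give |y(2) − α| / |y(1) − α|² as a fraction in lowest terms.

5/37

y(1) − α = −11/5 − (−2) = −11/5 + 2 = −1/5, so |y(1) − α| = 1/5.
y(2) − α = −371/185 − (−2) = −371/185 + 2 = −1/185, so |y(2) − α| = 1/185.
|y(1) − α|² = 1/25.
Ratio = (1/185) / (1/25) = 5/37.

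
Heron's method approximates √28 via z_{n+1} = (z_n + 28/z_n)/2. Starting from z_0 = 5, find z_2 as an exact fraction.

z_1 = (5 + 28/5)/2 = 53/10.
z_2 = (53/10 + 28/(53/10))/2 = 5609/1060.

5609/1060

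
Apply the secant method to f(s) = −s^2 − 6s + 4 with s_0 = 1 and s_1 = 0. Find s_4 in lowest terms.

f(1) = −3, f(0) = 4. s_2 = 0 − 4·(0 − 1)/(4 − (−3)) = 4/7.
f(0) = 4, f(4/7) = 12/49. s_3 = (4/7) − (12/49)·((4/7) − 0)/((12/49) − 4) = 14/23.
f(4/7) = 12/49, f(14/23) = −12/529. s_4 = (14/23) − (−12/529)·((14/23) − (4/7))/((−12/529) − (12/49)) = 175/289.

175/289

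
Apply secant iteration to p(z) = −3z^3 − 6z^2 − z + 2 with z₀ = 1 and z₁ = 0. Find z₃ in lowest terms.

25/29

p(1) = −8, p(0) = 2. z₂ = 0 − 2·(0 − 1)/(2 − (−8)) = 1/5.
p(0) = 2, p(1/5) = 192/125. z₃ = (1/5) − (192/125)·((1/5) − 0)/((192/125) − 2) = 25/29.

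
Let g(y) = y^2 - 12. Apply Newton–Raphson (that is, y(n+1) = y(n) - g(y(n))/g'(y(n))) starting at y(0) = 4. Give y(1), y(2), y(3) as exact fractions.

y(1) = 7/2, y(2) = 97/28, y(3) = 18817/5432

g'(y) = 2y.
g(4) = 4, g'(4) = 8, so y(1) = 4 - 4/8 = 7/2.
g(7/2) = 1/4, g'(7/2) = 7, so y(2) = (7/2) - (1/4)/7 = 97/28.
g(97/28) = 1/784, g'(97/28) = 97/14, so y(3) = (97/28) - (1/784)/(97/14) = 18817/5432.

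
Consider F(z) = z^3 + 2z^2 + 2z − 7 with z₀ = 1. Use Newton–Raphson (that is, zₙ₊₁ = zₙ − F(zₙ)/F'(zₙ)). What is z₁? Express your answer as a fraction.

11/9

F'(z) = 3z^2 + 4z + 2.
F(1) = −2, F'(1) = 9, so z₁ = 1 − (−2)/9 = 11/9.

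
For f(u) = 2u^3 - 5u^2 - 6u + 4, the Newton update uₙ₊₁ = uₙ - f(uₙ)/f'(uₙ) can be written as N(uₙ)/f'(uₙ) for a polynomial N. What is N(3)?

f'(u) = 6u^2 - 10u - 6.
N(u) = u·f'(u) - f(u) = u·(6u^2 - 10u - 6) - (2u^3 - 5u^2 - 6u + 4) = 4u^3 - 5u^2 - 4.
N(3) = 59.

59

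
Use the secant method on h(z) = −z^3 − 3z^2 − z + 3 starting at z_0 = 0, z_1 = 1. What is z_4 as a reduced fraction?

h(0) = 3, h(1) = −2. z_2 = 1 − (−2)·(1 − 0)/((−2) − 3) = 3/5.
h(1) = −2, h(3/5) = 138/125. z_3 = (3/5) − (138/125)·((3/5) − 1)/((138/125) − (−2)) = 72/97.
h(3/5) = 138/125, h(72/97) = 178779/912673. z_4 = (72/97) − (178779/912673)·((72/97) − (3/5))/((178779/912673) − (138/125)) = 1160571/1501471.

1160571/1501471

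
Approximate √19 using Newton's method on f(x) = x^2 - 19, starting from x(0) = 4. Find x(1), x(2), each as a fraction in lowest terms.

f'(x) = 2x.
f(4) = -3, f'(4) = 8, so x(1) = 4 - (-3)/8 = 35/8.
f(35/8) = 9/64, f'(35/8) = 35/4, so x(2) = (35/8) - (9/64)/(35/4) = 2441/560.

x(1) = 35/8, x(2) = 2441/560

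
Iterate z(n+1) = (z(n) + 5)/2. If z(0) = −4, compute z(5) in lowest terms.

z(1) = ((−4) + 5)/2 = 1/2.
z(2) = ((1/2) + 5)/2 = 11/4.
z(3) = ((11/4) + 5)/2 = 31/8.
z(4) = ((31/8) + 5)/2 = 71/16.
z(5) = ((71/16) + 5)/2 = 151/32.

151/32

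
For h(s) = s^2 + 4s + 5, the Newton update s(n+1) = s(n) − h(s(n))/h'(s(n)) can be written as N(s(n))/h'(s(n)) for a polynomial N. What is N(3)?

4

h'(s) = 2s + 4.
N(s) = s·h'(s) − h(s) = s·(2s + 4) − (s^2 + 4s + 5) = s^2 − 5.
N(3) = 4.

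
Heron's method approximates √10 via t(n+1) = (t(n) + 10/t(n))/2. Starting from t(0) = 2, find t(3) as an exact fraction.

t(1) = (2 + 10/2)/2 = 7/2.
t(2) = (7/2 + 10/(7/2))/2 = 89/28.
t(3) = (89/28 + 10/(89/28))/2 = 15761/4984.

15761/4984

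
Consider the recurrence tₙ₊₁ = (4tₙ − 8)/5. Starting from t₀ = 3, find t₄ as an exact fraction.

−2184/625

t₁ = (4·3 − 8)/5 = 4/5.
t₂ = (4·(4/5) − 8)/5 = −24/25.
t₃ = (4·(−24/25) − 8)/5 = −296/125.
t₄ = (4·(−296/125) − 8)/5 = −2184/625.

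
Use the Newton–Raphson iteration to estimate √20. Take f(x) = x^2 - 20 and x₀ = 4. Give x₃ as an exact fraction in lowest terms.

f'(x) = 2x.
f(4) = -4, f'(4) = 8, so x₁ = 4 - (-4)/8 = 9/2.
f(9/2) = 1/4, f'(9/2) = 9, so x₂ = (9/2) - (1/4)/9 = 161/36.
f(161/36) = 1/1296, f'(161/36) = 161/18, so x₃ = (161/36) - (1/1296)/(161/18) = 51841/11592.

51841/11592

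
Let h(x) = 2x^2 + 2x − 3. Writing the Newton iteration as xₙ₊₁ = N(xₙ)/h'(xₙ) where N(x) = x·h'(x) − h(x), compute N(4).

h'(x) = 4x + 2.
N(x) = x·h'(x) − h(x) = x·(4x + 2) − (2x^2 + 2x − 3) = 2x^2 + 3.
N(4) = 35.

35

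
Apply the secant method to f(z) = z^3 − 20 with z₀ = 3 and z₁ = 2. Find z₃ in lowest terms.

f(3) = 7, f(2) = −12. z₂ = 2 − (−12)·(2 − 3)/((−12) − 7) = 50/19.
f(2) = −12, f(50/19) = −12180/6859. z₃ = (50/19) − (−12180/6859)·((50/19) − 2)/((−12180/6859) − (−12)) = 1335/487.

1335/487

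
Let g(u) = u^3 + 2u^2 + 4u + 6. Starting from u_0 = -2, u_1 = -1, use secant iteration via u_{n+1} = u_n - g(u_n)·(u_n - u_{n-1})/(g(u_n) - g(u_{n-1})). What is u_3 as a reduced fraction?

-58/33

g(-2) = -2, g(-1) = 3. u_2 = (-1) - 3·((-1) - (-2))/(3 - (-2)) = -8/5.
g(-1) = 3, g(-8/5) = 78/125. u_3 = (-8/5) - (78/125)·((-8/5) - (-1))/((78/125) - 3) = -58/33.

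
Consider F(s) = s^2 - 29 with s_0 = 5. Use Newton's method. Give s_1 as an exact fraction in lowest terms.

27/5

F'(s) = 2s.
F(5) = -4, F'(5) = 10, so s_1 = 5 - (-4)/10 = 27/5.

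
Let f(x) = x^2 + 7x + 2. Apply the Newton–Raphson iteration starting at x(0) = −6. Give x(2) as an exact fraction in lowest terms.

f'(x) = 2x + 7.
f(−6) = −4, f'(−6) = −5, so x(1) = (−6) − (−4)/(−5) = −34/5.
f(−34/5) = 16/25, f'(−34/5) = −33/5, so x(2) = (−34/5) − (16/25)/(−33/5) = −1106/165.

−1106/165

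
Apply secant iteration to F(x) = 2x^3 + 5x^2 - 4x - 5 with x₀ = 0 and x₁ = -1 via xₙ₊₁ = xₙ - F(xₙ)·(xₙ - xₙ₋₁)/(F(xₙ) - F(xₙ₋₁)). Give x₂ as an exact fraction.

F(0) = -5, F(-1) = 2. x₂ = (-1) - 2·((-1) - 0)/(2 - (-5)) = -5/7.

-5/7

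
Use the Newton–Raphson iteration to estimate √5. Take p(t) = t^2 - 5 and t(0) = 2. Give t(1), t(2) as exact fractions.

p'(t) = 2t.
p(2) = -1, p'(2) = 4, so t(1) = 2 - (-1)/4 = 9/4.
p(9/4) = 1/16, p'(9/4) = 9/2, so t(2) = (9/4) - (1/16)/(9/2) = 161/72.

t(1) = 9/4, t(2) = 161/72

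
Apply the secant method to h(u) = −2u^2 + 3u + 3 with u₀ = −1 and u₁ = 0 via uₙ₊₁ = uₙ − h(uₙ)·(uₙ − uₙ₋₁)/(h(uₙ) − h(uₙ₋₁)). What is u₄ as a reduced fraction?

−135/197

h(−1) = −2, h(0) = 3. u₂ = 0 − 3·(0 − (−1))/(3 − (−2)) = −3/5.
h(0) = 3, h(−3/5) = 12/25. u₃ = (−3/5) − (12/25)·((−3/5) − 0)/((12/25) − 3) = −5/7.
h(−3/5) = 12/25, h(−5/7) = −8/49. u₄ = (−5/7) − (−8/49)·((−5/7) − (−3/5))/((−8/49) − (12/25)) = −135/197.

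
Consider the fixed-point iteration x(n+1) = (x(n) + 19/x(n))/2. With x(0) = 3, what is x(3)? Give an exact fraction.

268753/61656

x(1) = (3 + 19/3)/2 = 14/3.
x(2) = (14/3 + 19/(14/3))/2 = 367/84.
x(3) = (367/84 + 19/(367/84))/2 = 268753/61656.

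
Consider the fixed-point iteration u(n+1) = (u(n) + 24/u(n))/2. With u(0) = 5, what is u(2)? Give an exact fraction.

u(1) = (5 + 24/5)/2 = 49/10.
u(2) = (49/10 + 24/(49/10))/2 = 4801/980.

4801/980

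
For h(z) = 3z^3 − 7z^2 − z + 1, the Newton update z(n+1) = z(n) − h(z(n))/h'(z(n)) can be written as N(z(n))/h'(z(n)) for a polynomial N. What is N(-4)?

h'(z) = 9z^2 − 14z − 1.
N(z) = z·h'(z) − h(z) = z·(9z^2 − 14z − 1) − (3z^3 − 7z^2 − z + 1) = 6z^3 − 7z^2 − 1.
N(-4) = −497.

−497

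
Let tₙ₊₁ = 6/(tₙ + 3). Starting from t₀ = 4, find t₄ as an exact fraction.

t₁ = 6/(4 + 3) = 6/7.
t₂ = 6/(6/7 + 3) = 14/9.
t₃ = 6/(14/9 + 3) = 54/41.
t₄ = 6/(54/41 + 3) = 82/59.

82/59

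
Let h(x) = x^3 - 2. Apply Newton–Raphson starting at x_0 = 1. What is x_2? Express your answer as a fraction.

91/72

h'(x) = 3x^2.
h(1) = -1, h'(1) = 3, so x_1 = 1 - (-1)/3 = 4/3.
h(4/3) = 10/27, h'(4/3) = 16/3, so x_2 = (4/3) - (10/27)/(16/3) = 91/72.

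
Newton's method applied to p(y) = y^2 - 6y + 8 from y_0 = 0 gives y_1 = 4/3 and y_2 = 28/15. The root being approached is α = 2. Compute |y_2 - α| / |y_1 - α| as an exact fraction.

1/5

y_1 - α = 4/3 - 2 = -2/3, so |y_1 - α| = 2/3.
y_2 - α = 28/15 - 2 = -2/15, so |y_2 - α| = 2/15.
Ratio = (2/15) / (2/3) = 1/5.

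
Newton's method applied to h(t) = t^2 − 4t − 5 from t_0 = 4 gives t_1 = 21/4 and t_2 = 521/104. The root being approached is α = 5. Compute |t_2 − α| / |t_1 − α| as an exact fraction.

t_1 − α = 21/4 − 5 = 1/4, so |t_1 − α| = 1/4.
t_2 − α = 521/104 − 5 = 1/104, so |t_2 − α| = 1/104.
Ratio = (1/104) / (1/4) = 1/26.

1/26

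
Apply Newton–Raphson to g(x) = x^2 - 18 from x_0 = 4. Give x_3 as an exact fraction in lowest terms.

665857/156944

g'(x) = 2x.
g(4) = -2, g'(4) = 8, so x_1 = 4 - (-2)/8 = 17/4.
g(17/4) = 1/16, g'(17/4) = 17/2, so x_2 = (17/4) - (1/16)/(17/2) = 577/136.
g(577/136) = 1/18496, g'(577/136) = 577/68, so x_3 = (577/136) - (1/18496)/(577/68) = 665857/156944.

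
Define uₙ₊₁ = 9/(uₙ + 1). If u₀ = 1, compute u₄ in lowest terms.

261/128

u₁ = 9/(1 + 1) = 9/2.
u₂ = 9/(9/2 + 1) = 18/11.
u₃ = 9/(18/11 + 1) = 99/29.
u₄ = 9/(99/29 + 1) = 261/128.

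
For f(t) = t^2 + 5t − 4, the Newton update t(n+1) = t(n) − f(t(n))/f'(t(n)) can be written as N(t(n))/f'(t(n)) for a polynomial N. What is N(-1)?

f'(t) = 2t + 5.
N(t) = t·f'(t) − f(t) = t·(2t + 5) − (t^2 + 5t − 4) = t^2 + 4.
N(-1) = 5.

5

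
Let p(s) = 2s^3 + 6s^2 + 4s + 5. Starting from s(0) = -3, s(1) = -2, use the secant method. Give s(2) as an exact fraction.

p(-3) = -7, p(-2) = 5. s(2) = (-2) - 5·((-2) - (-3))/(5 - (-7)) = -29/12.

-29/12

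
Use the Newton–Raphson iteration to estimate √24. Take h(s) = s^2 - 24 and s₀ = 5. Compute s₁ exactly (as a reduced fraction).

h'(s) = 2s.
h(5) = 1, h'(5) = 10, so s₁ = 5 - 1/10 = 49/10.

49/10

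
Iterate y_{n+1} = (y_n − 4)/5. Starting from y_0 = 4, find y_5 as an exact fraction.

−624/625

y_1 = (4 − 4)/5 = 0.
y_2 = (0 − 4)/5 = −4/5.
y_3 = ((−4/5) − 4)/5 = −24/25.
y_4 = ((−24/25) − 4)/5 = −124/125.
y_5 = ((−124/125) − 4)/5 = −624/625.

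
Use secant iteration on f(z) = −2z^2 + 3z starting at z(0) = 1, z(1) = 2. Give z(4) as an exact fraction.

f(1) = 1, f(2) = −2. z(2) = 2 − (−2)·(2 − 1)/((−2) − 1) = 4/3.
f(2) = −2, f(4/3) = 4/9. z(3) = (4/3) − (4/9)·((4/3) − 2)/((4/9) − (−2)) = 16/11.
f(4/3) = 4/9, f(16/11) = 16/121. z(4) = (16/11) − (16/121)·((16/11) − (4/3))/((16/121) − (4/9)) = 128/85.

128/85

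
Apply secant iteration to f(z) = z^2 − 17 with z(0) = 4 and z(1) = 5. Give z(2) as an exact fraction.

f(4) = −1, f(5) = 8. z(2) = 5 − 8·(5 − 4)/(8 − (−1)) = 37/9.

37/9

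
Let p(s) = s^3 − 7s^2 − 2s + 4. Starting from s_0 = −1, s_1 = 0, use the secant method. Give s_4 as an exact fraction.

−99/124

p(−1) = −2, p(0) = 4. s_2 = 0 − 4·(0 − (−1))/(4 − (−2)) = −2/3.
p(0) = 4, p(−2/3) = 52/27. s_3 = (−2/3) − (52/27)·((−2/3) − 0)/((52/27) − 4) = −9/7.
p(−2/3) = 52/27, p(−9/7) = −2444/343. s_4 = (−9/7) − (−2444/343)·((−9/7) − (−2/3))/((−2444/343) − (52/27)) = −99/124.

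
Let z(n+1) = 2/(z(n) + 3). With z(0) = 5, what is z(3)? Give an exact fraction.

26/47

z(1) = 2/(5 + 3) = 1/4.
z(2) = 2/(1/4 + 3) = 8/13.
z(3) = 2/(8/13 + 3) = 26/47.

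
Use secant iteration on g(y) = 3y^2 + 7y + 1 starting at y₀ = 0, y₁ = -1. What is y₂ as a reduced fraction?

-1/4

g(0) = 1, g(-1) = -3. y₂ = (-1) - (-3)·((-1) - 0)/((-3) - 1) = -1/4.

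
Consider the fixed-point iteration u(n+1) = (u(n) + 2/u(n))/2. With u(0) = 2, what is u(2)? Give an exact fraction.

17/12

u(1) = (2 + 2/2)/2 = 3/2.
u(2) = (3/2 + 2/(3/2))/2 = 17/12.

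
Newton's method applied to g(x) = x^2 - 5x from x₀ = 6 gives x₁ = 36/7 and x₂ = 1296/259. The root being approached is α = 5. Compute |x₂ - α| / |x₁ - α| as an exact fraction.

1/37

x₁ - α = 36/7 - 5 = 1/7, so |x₁ - α| = 1/7.
x₂ - α = 1296/259 - 5 = 1/259, so |x₂ - α| = 1/259.
Ratio = (1/259) / (1/7) = 1/37.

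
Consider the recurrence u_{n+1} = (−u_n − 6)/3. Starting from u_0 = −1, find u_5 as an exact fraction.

−365/243

u_1 = (−(−1) − 6)/3 = −5/3.
u_2 = (−(−5/3) − 6)/3 = −13/9.
u_3 = (−(−13/9) − 6)/3 = −41/27.
u_4 = (−(−41/27) − 6)/3 = −121/81.
u_5 = (−(−121/81) − 6)/3 = −365/243.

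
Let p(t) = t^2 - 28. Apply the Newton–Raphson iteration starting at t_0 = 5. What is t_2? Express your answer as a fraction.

5609/1060

p'(t) = 2t.
p(5) = -3, p'(5) = 10, so t_1 = 5 - (-3)/10 = 53/10.
p(53/10) = 9/100, p'(53/10) = 53/5, so t_2 = (53/10) - (9/100)/(53/5) = 5609/1060.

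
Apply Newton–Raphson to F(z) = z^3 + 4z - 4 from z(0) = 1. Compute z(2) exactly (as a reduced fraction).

451/532

F'(z) = 3z^2 + 4.
F(1) = 1, F'(1) = 7, so z(1) = 1 - 1/7 = 6/7.
F(6/7) = 20/343, F'(6/7) = 304/49, so z(2) = (6/7) - (20/343)/(304/49) = 451/532.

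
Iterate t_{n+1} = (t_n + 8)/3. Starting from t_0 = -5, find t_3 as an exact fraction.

11/3

t_1 = ((-5) + 8)/3 = 1.
t_2 = (1 + 8)/3 = 3.
t_3 = (3 + 8)/3 = 11/3.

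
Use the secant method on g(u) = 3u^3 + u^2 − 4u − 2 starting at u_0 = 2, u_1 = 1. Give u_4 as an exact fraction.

93544803/77244403

g(2) = 18, g(1) = −2. u_2 = 1 − (−2)·(1 − 2)/((−2) − 18) = 11/10.
g(1) = −2, g(11/10) = −1197/1000. u_3 = (11/10) − (−1197/1000)·((11/10) − 1)/((−1197/1000) − (−2)) = 1003/803.
g(11/10) = −1197/1000, g(1003/803) = 212369346/517781627. u_4 = (1003/803) − (212369346/517781627)·((1003/803) − (11/10))/((212369346/517781627) − (−1197/1000)) = 93544803/77244403.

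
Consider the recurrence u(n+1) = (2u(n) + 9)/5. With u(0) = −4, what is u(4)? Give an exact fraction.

1763/625

u(1) = (2·(−4) + 9)/5 = 1/5.
u(2) = (2·(1/5) + 9)/5 = 47/25.
u(3) = (2·(47/25) + 9)/5 = 319/125.
u(4) = (2·(319/125) + 9)/5 = 1763/625.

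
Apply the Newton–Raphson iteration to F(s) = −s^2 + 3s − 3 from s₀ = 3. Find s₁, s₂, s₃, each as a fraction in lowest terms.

s₁ = 2, s₂ = 1, s₃ = 2

F'(s) = −2s + 3.
F(3) = −3, F'(3) = −3, so s₁ = 3 − (−3)/(−3) = 2.
F(2) = −1, F'(2) = −1, so s₂ = 2 − (−1)/(−1) = 1.
F(1) = −1, F'(1) = 1, so s₃ = 1 − (−1)/1 = 2.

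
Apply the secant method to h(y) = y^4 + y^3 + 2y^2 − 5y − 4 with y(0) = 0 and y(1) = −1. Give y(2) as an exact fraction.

h(0) = −4, h(−1) = 3. y(2) = (−1) − 3·((−1) − 0)/(3 − (−4)) = −4/7.

−4/7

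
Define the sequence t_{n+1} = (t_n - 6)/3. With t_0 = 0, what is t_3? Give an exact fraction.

t_1 = (0 - 6)/3 = -2.
t_2 = ((-2) - 6)/3 = -8/3.
t_3 = ((-8/3) - 6)/3 = -26/9.

-26/9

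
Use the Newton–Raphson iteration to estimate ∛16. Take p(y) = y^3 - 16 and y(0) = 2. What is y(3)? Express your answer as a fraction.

1126819/447174

p'(y) = 3y^2.
p(2) = -8, p'(2) = 12, so y(1) = 2 - (-8)/12 = 8/3.
p(8/3) = 80/27, p'(8/3) = 64/3, so y(2) = (8/3) - (80/27)/(64/3) = 91/36.
p(91/36) = 7075/46656, p'(91/36) = 8281/432, so y(3) = (91/36) - (7075/46656)/(8281/432) = 1126819/447174.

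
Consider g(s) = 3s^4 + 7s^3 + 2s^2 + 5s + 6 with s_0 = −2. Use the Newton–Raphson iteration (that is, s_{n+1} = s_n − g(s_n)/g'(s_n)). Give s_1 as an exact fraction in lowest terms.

g'(s) = 12s^3 + 21s^2 + 4s + 5.
g(−2) = −4, g'(−2) = −15, so s_1 = (−2) − (−4)/(−15) = −34/15.

−34/15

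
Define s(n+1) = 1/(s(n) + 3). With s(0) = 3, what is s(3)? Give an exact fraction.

19/63

s(1) = 1/(3 + 3) = 1/6.
s(2) = 1/(1/6 + 3) = 6/19.
s(3) = 1/(6/19 + 3) = 19/63.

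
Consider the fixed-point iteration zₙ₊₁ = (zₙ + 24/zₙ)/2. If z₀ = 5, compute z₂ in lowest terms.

z₁ = (5 + 24/5)/2 = 49/10.
z₂ = (49/10 + 24/(49/10))/2 = 4801/980.

4801/980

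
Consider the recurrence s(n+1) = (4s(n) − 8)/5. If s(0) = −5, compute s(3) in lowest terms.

−808/125

s(1) = (4·(−5) − 8)/5 = −28/5.
s(2) = (4·(−28/5) − 8)/5 = −152/25.
s(3) = (4·(−152/25) − 8)/5 = −808/125.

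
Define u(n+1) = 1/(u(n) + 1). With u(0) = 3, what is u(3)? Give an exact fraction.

u(1) = 1/(3 + 1) = 1/4.
u(2) = 1/(1/4 + 1) = 4/5.
u(3) = 1/(4/5 + 1) = 5/9.

5/9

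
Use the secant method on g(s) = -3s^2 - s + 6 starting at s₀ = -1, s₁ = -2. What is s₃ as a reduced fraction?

g(-1) = 4, g(-2) = -4. s₂ = (-2) - (-4)·((-2) - (-1))/((-4) - 4) = -3/2.
g(-2) = -4, g(-3/2) = 3/4. s₃ = (-3/2) - (3/4)·((-3/2) - (-2))/((3/4) - (-4)) = -30/19.

-30/19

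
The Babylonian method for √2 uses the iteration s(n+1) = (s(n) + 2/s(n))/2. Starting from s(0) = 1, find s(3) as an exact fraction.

s(1) = (1 + 2/1)/2 = 3/2.
s(2) = (3/2 + 2/(3/2))/2 = 17/12.
s(3) = (17/12 + 2/(17/12))/2 = 577/408.

577/408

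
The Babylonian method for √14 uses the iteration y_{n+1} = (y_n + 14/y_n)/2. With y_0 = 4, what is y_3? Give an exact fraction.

y_1 = (4 + 14/4)/2 = 15/4.
y_2 = (15/4 + 14/(15/4))/2 = 449/120.
y_3 = (449/120 + 14/(449/120))/2 = 403201/107760.

403201/107760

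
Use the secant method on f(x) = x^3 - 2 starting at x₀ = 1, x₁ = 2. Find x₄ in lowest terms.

f(1) = -1, f(2) = 6. x₂ = 2 - 6·(2 - 1)/(6 - (-1)) = 8/7.
f(2) = 6, f(8/7) = -174/343. x₃ = (8/7) - (-174/343)·((8/7) - 2)/((-174/343) - 6) = 75/62.
f(8/7) = -174/343, f(75/62) = -54781/238328. x₄ = (75/62) - (-54781/238328)·((75/62) - (8/7))/((-54781/238328) - (-174/343)) = 989312/782041.

989312/782041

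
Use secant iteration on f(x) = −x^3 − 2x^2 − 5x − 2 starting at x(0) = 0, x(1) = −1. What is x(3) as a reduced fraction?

−7/15

f(0) = −2, f(−1) = 2. x(2) = (−1) − 2·((−1) − 0)/(2 − (−2)) = −1/2.
f(−1) = 2, f(−1/2) = 1/8. x(3) = (−1/2) − (1/8)·((−1/2) − (−1))/((1/8) − 2) = −7/15.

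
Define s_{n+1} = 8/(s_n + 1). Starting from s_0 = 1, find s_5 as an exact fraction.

s_1 = 8/(1 + 1) = 4.
s_2 = 8/(4 + 1) = 8/5.
s_3 = 8/(8/5 + 1) = 40/13.
s_4 = 8/(40/13 + 1) = 104/53.
s_5 = 8/(104/53 + 1) = 424/157.

424/157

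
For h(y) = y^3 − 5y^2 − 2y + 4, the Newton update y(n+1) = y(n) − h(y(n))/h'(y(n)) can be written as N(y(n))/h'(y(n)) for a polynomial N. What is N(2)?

−8

h'(y) = 3y^2 − 10y − 2.
N(y) = y·h'(y) − h(y) = y·(3y^2 − 10y − 2) − (y^3 − 5y^2 − 2y + 4) = 2y^3 − 5y^2 − 4.
N(2) = −8.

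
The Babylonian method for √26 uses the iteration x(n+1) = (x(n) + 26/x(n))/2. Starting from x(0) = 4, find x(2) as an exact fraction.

857/168

x(1) = (4 + 26/4)/2 = 21/4.
x(2) = (21/4 + 26/(21/4))/2 = 857/168.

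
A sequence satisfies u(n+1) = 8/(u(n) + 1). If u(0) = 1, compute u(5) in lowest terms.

u(1) = 8/(1 + 1) = 4.
u(2) = 8/(4 + 1) = 8/5.
u(3) = 8/(8/5 + 1) = 40/13.
u(4) = 8/(40/13 + 1) = 104/53.
u(5) = 8/(104/53 + 1) = 424/157.

424/157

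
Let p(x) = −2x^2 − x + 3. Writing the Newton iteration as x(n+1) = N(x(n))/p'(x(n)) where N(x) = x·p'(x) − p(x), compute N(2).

−11

p'(x) = −4x − 1.
N(x) = x·p'(x) − p(x) = x·(−4x − 1) − (−2x^2 − x + 3) = −2x^2 − 3.
N(2) = −11.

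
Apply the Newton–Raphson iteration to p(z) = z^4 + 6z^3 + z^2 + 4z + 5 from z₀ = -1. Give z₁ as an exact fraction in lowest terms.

p'(z) = 4z^3 + 18z^2 + 2z + 4.
p(-1) = -3, p'(-1) = 16, so z₁ = (-1) - (-3)/16 = -13/16.

-13/16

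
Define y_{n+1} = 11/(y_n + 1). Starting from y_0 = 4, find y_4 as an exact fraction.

y_1 = 11/(4 + 1) = 11/5.
y_2 = 11/(11/5 + 1) = 55/16.
y_3 = 11/(55/16 + 1) = 176/71.
y_4 = 11/(176/71 + 1) = 781/247.

781/247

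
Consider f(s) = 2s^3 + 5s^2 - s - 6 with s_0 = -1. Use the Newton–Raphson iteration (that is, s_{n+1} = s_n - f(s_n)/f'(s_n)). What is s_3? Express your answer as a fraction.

-353723/235845

f'(s) = 6s^2 + 10s - 1.
f(-1) = -2, f'(-1) = -5, so s_1 = (-1) - (-2)/(-5) = -7/5.
f(-7/5) = -36/125, f'(-7/5) = -81/25, so s_2 = (-7/5) - (-36/125)/(-81/25) = -67/45.
f(-67/45) = -2576/91125, f'(-67/45) = -1747/675, so s_3 = (-67/45) - (-2576/91125)/(-1747/675) = -353723/235845.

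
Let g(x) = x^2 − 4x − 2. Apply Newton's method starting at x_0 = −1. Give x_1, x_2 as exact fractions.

x_1 = −1/2, x_2 = −9/20

g'(x) = 2x − 4.
g(−1) = 3, g'(−1) = −6, so x_1 = (−1) − 3/(−6) = −1/2.
g(−1/2) = 1/4, g'(−1/2) = −5, so x_2 = (−1/2) − (1/4)/(−5) = −9/20.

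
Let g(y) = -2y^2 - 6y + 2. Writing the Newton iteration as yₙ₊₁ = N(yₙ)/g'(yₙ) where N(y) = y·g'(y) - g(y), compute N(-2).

g'(y) = -4y - 6.
N(y) = y·g'(y) - g(y) = y·(-4y - 6) - (-2y^2 - 6y + 2) = -2y^2 - 2.
N(-2) = -10.

-10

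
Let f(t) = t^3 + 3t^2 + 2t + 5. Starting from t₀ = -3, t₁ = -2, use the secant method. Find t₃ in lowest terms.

-554/187

f(-3) = -1, f(-2) = 5. t₂ = (-2) - 5·((-2) - (-3))/(5 - (-1)) = -17/6.
f(-2) = 5, f(-17/6) = 145/216. t₃ = (-17/6) - (145/216)·((-17/6) - (-2))/((145/216) - 5) = -554/187.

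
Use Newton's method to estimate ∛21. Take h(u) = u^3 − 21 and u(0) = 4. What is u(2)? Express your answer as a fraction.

h'(u) = 3u^2.
h(4) = 43, h'(4) = 48, so u(1) = 4 − 43/48 = 149/48.
h(149/48) = 985517/110592, h'(149/48) = 22201/768, so u(2) = (149/48) − (985517/110592)/(22201/768) = 4469165/1598472.

4469165/1598472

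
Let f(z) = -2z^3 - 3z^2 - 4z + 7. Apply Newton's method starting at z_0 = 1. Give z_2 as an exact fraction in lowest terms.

1533/1772

f'(z) = -6z^2 - 6z - 4.
f(1) = -2, f'(1) = -16, so z_1 = 1 - (-2)/(-16) = 7/8.
f(7/8) = -35/256, f'(7/8) = -443/32, so z_2 = (7/8) - (-35/256)/(-443/32) = 1533/1772.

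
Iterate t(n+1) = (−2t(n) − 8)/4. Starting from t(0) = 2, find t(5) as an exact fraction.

t(1) = (−2·2 − 8)/4 = −3.
t(2) = (−2·(−3) − 8)/4 = −1/2.
t(3) = (−2·(−1/2) − 8)/4 = −7/4.
t(4) = (−2·(−7/4) − 8)/4 = −9/8.
t(5) = (−2·(−9/8) − 8)/4 = −23/16.

−23/16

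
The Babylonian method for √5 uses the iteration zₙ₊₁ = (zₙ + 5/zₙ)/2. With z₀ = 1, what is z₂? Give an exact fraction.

z₁ = (1 + 5/1)/2 = 3.
z₂ = (3 + 5/3)/2 = 7/3.

7/3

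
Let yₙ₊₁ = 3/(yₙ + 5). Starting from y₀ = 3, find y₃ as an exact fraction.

129/239

y₁ = 3/(3 + 5) = 3/8.
y₂ = 3/(3/8 + 5) = 24/43.
y₃ = 3/(24/43 + 5) = 129/239.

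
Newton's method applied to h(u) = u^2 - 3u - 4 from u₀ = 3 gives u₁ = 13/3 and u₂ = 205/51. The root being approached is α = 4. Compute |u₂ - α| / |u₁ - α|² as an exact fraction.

3/17

u₁ - α = 13/3 - 4 = 1/3, so |u₁ - α| = 1/3.
u₂ - α = 205/51 - 4 = 1/51, so |u₂ - α| = 1/51.
|u₁ - α|² = 1/9.
Ratio = (1/51) / (1/9) = 3/17.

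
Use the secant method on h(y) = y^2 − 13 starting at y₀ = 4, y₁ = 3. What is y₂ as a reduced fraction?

h(4) = 3, h(3) = −4. y₂ = 3 − (−4)·(3 − 4)/((−4) − 3) = 25/7.

25/7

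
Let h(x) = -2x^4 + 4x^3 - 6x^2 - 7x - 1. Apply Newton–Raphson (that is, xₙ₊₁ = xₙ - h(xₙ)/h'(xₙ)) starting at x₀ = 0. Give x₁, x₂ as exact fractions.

h'(x) = -8x^3 + 12x^2 - 12x - 7.
h(0) = -1, h'(0) = -7, so x₁ = 0 - (-1)/(-7) = -1/7.
h(-1/7) = -324/2401, h'(-1/7) = -1721/343, so x₂ = (-1/7) - (-324/2401)/(-1721/343) = -2045/12047.

x₁ = -1/7, x₂ = -2045/12047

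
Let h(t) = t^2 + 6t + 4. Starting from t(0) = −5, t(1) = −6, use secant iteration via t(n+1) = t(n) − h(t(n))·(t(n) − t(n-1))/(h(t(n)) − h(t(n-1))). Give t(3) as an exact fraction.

h(−5) = −1, h(−6) = 4. t(2) = (−6) − 4·((−6) − (−5))/(4 − (−1)) = −26/5.
h(−6) = 4, h(−26/5) = −4/25. t(3) = (−26/5) − (−4/25)·((−26/5) − (−6))/((−4/25) − 4) = −68/13.

−68/13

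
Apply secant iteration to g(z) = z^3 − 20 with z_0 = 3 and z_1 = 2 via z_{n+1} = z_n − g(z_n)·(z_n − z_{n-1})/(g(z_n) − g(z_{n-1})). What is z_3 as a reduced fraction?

1335/487

g(3) = 7, g(2) = −12. z_2 = 2 − (−12)·(2 − 3)/((−12) − 7) = 50/19.
g(2) = −12, g(50/19) = −12180/6859. z_3 = (50/19) − (−12180/6859)·((50/19) − 2)/((−12180/6859) − (−12)) = 1335/487.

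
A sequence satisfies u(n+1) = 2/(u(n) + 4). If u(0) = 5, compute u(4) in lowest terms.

85/189

u(1) = 2/(5 + 4) = 2/9.
u(2) = 2/(2/9 + 4) = 9/19.
u(3) = 2/(9/19 + 4) = 38/85.
u(4) = 2/(38/85 + 4) = 85/189.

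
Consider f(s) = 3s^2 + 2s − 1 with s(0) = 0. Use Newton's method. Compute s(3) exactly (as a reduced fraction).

f'(s) = 6s + 2.
f(0) = −1, f'(0) = 2, so s(1) = 0 − (−1)/2 = 1/2.
f(1/2) = 3/4, f'(1/2) = 5, so s(2) = (1/2) − (3/4)/5 = 7/20.
f(7/20) = 27/400, f'(7/20) = 41/10, so s(3) = (7/20) − (27/400)/(41/10) = 547/1640.

547/1640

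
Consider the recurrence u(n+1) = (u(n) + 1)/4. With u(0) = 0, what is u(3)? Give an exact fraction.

21/64

u(1) = (0 + 1)/4 = 1/4.
u(2) = ((1/4) + 1)/4 = 5/16.
u(3) = ((5/16) + 1)/4 = 21/64.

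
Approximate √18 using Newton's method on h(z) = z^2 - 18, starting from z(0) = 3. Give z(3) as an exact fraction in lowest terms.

577/136

h'(z) = 2z.
h(3) = -9, h'(3) = 6, so z(1) = 3 - (-9)/6 = 9/2.
h(9/2) = 9/4, h'(9/2) = 9, so z(2) = (9/2) - (9/4)/9 = 17/4.
h(17/4) = 1/16, h'(17/4) = 17/2, so z(3) = (17/4) - (1/16)/(17/2) = 577/136.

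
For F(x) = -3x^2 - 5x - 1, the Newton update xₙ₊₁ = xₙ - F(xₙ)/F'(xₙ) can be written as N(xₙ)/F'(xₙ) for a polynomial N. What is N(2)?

F'(x) = -6x - 5.
N(x) = x·F'(x) - F(x) = x·(-6x - 5) - (-3x^2 - 5x - 1) = -3x^2 + 1.
N(2) = -11.

-11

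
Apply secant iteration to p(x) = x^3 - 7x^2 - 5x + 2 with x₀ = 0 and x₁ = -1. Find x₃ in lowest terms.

-70/79

p(0) = 2, p(-1) = -1. x₂ = (-1) - (-1)·((-1) - 0)/((-1) - 2) = -2/3.
p(-1) = -1, p(-2/3) = 52/27. x₃ = (-2/3) - (52/27)·((-2/3) - (-1))/((52/27) - (-1)) = -70/79.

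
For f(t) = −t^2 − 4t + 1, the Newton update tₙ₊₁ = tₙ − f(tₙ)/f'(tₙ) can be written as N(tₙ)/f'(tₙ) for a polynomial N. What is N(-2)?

f'(t) = −2t − 4.
N(t) = t·f'(t) − f(t) = t·(−2t − 4) − (−t^2 − 4t + 1) = −t^2 − 1.
N(-2) = −5.

−5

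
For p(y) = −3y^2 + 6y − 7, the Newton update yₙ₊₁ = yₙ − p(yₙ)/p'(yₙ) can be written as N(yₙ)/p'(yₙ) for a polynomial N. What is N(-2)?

−5

p'(y) = −6y + 6.
N(y) = y·p'(y) − p(y) = y·(−6y + 6) − (−3y^2 + 6y − 7) = −3y^2 + 7.
N(-2) = −5.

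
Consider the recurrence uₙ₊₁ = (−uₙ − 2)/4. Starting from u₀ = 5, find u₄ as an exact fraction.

−97/256

u₁ = (−5 − 2)/4 = −7/4.
u₂ = (−(−7/4) − 2)/4 = −1/16.
u₃ = (−(−1/16) − 2)/4 = −31/64.
u₄ = (−(−31/64) − 2)/4 = −97/256.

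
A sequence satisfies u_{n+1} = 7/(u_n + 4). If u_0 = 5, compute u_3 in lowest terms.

u_1 = 7/(5 + 4) = 7/9.
u_2 = 7/(7/9 + 4) = 63/43.
u_3 = 7/(63/43 + 4) = 301/235.

301/235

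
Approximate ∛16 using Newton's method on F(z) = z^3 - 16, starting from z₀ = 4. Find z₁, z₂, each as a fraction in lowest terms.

F'(z) = 3z^2.
F(4) = 48, F'(4) = 48, so z₁ = 4 - 48/48 = 3.
F(3) = 11, F'(3) = 27, so z₂ = 3 - 11/27 = 70/27.

z₁ = 3, z₂ = 70/27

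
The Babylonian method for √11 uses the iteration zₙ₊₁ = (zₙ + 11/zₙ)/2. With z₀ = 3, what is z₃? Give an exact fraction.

79201/23880

z₁ = (3 + 11/3)/2 = 10/3.
z₂ = (10/3 + 11/(10/3))/2 = 199/60.
z₃ = (199/60 + 11/(199/60))/2 = 79201/23880.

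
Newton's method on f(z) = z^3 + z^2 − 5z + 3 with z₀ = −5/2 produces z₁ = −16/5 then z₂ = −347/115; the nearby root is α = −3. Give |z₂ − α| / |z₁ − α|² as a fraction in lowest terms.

10/23

z₁ − α = −16/5 − (−3) = −16/5 + 3 = −1/5, so |z₁ − α| = 1/5.
z₂ − α = −347/115 − (−3) = −347/115 + 3 = −2/115, so |z₂ − α| = 2/115.
|z₁ − α|² = 1/25.
Ratio = (2/115) / (1/25) = 10/23.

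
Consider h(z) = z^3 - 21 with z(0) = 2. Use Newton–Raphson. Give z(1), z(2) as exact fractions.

z(1) = 37/12, z(2) = 68797/24642

h'(z) = 3z^2.
h(2) = -13, h'(2) = 12, so z(1) = 2 - (-13)/12 = 37/12.
h(37/12) = 14365/1728, h'(37/12) = 1369/48, so z(2) = (37/12) - (14365/1728)/(1369/48) = 68797/24642.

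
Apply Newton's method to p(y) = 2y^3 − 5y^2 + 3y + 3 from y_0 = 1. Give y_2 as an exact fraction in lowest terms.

p'(y) = 6y^2 − 10y + 3.
p(1) = 3, p'(1) = −1, so y_1 = 1 − 3/(−1) = 4.
p(4) = 63, p'(4) = 59, so y_2 = 4 − 63/59 = 173/59.

173/59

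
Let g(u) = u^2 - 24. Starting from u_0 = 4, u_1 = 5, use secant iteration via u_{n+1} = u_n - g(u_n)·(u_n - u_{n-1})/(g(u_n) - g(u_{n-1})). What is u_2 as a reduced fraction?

44/9

g(4) = -8, g(5) = 1. u_2 = 5 - 1·(5 - 4)/(1 - (-8)) = 44/9.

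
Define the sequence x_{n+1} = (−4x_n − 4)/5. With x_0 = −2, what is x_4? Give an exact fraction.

−676/625

x_1 = (−4·(−2) − 4)/5 = 4/5.
x_2 = (−4·(4/5) − 4)/5 = −36/25.
x_3 = (−4·(−36/25) − 4)/5 = 44/125.
x_4 = (−4·(44/125) − 4)/5 = −676/625.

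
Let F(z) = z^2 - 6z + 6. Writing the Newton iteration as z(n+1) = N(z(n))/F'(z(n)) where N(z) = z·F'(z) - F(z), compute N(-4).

10

F'(z) = 2z - 6.
N(z) = z·F'(z) - F(z) = z·(2z - 6) - (z^2 - 6z + 6) = z^2 - 6.
N(-4) = 10.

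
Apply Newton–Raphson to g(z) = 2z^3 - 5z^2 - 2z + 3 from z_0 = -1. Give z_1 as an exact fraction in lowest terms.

-6/7

g'(z) = 6z^2 - 10z - 2.
g(-1) = -2, g'(-1) = 14, so z_1 = (-1) - (-2)/14 = -6/7.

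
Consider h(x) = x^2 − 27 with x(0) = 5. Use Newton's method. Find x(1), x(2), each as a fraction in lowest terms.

h'(x) = 2x.
h(5) = −2, h'(5) = 10, so x(1) = 5 − (−2)/10 = 26/5.
h(26/5) = 1/25, h'(26/5) = 52/5, so x(2) = (26/5) − (1/25)/(52/5) = 1351/260.

x(1) = 26/5, x(2) = 1351/260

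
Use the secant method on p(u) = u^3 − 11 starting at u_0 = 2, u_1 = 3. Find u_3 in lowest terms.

p(2) = −3, p(3) = 16. u_2 = 3 − 16·(3 − 2)/(16 − (−3)) = 41/19.
p(3) = 16, p(41/19) = −6528/6859. u_3 = (41/19) − (−6528/6859)·((41/19) − 3)/((−6528/6859) − 16) = 16025/7267.

16025/7267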